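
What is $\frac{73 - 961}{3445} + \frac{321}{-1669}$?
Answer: $- \frac{2587917}{5749705} \approx -0.4501$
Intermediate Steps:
$\frac{73 - 961}{3445} + \frac{321}{-1669} = \left(73 - 961\right) \frac{1}{3445} + 321 \left(- \frac{1}{1669}\right) = \left(-888\right) \frac{1}{3445} - \frac{321}{1669} = - \frac{888}{3445} - \frac{321}{1669} = - \frac{2587917}{5749705}$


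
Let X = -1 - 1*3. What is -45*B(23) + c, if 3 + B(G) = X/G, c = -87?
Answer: 1284/23 ≈ 55.826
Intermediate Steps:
X = -4 (X = -1 - 3 = -4)
B(G) = -3 - 4/G
-45*B(23) + c = -45*(-3 - 4/23) - 87 = -45*(-73/23) - 87 = 3285/23 - 87 = 1284/23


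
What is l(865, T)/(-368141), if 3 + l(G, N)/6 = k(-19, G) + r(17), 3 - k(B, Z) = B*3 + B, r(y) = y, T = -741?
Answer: -558/368141 ≈ -0.0015157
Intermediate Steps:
k(B, Z) = 3 - 4*B (k(B, Z) = 3 - (B*3 + B) = 3 - (3*B + B) = 3 - 4*B)
l(G, N) = 558 (l(G, N) = -18 + 6*((3 - 4*(-19)) + 17) = -18 + 6*((3 + 76) + 17) = -18 + 6*(79 + 17) = -18 + 6*96 = -18 + 576 = 558)
l(865, T)/(-368141) = 558/(-368141) = 558*(-1/368141) = -558/368141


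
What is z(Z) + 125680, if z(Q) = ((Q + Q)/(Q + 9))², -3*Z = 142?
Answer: 1662198656/13225 ≈ 1.2569e+5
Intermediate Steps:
Z = -142/3 (Z = -⅓*142 = -142/3 ≈ -47.333)
z(Q) = 4*Q²/(9 + Q)² (z(Q) = ((2*Q)/(9 + Q))² = (2*Q/(9 + Q))² = 4*Q²/(9 + Q)²)
z(Z) + 125680 = 4*(-142/3)²/(9 - 142/3)² + 125680 = 4*(20164/9)/(-115/3)² + 125680 = 4*(20164/9)*(9/13225) + 125680 = 80656/13225 + 125680 = 1662198656/13225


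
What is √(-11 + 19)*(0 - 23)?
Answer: -46*√2 ≈ -65.054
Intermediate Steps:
√(-11 + 19)*(0 - 23) = √8*(-23) = (2*√2)*(-23) = -46*√2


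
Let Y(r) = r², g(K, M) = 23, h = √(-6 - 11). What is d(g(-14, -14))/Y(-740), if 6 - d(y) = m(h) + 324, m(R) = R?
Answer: -159/273800 - I*√17/547600 ≈ -0.00058072 - 7.5294e-6*I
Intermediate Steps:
h = I*√17 (h = √(-17) = I*√17 ≈ 4.1231*I)
d(y) = -318 - I*√17 (d(y) = 6 - (I*√17 + 324) = 6 - (324 + I*√17) = 6 + (-324 - I*√17) = -318 - I*√17)
d(g(-14, -14))/Y(-740) = (-318 - I*√17)/((-740)²) = (-318 - I*√17)/547600 = (-318 - I*√17)*(1/547600) = -159/273800 - I*√17/547600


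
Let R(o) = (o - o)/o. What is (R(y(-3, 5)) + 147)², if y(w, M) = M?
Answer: 21609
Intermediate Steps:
R(o) = 0 (R(o) = 0/o = 0)
(R(y(-3, 5)) + 147)² = (0 + 147)² = 147² = 21609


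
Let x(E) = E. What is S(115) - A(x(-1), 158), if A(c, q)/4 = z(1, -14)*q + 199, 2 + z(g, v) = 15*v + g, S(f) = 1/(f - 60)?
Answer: 7290581/55 ≈ 1.3256e+5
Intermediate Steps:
S(f) = 1/(-60 + f)
z(g, v) = -2 + g + 15*v (z(g, v) = -2 + (15*v + g) = -2 + (g + 15*v) = -2 + g + 15*v)
A(c, q) = 796 - 844*q (A(c, q) = 4*((-2 + 1 + 15*(-14))*q + 199) = 4*((-2 + 1 - 210)*q + 199) = 4*(-211*q + 199) = 4*(199 - 211*q) = 796 - 844*q)
S(115) - A(x(-1), 158) = 1/(-60 + 115) - (796 - 844*158) = 1/55 - (796 - 133352) = 1/55 - 1*(-132556) = 1/55 + 132556 = 7290581/55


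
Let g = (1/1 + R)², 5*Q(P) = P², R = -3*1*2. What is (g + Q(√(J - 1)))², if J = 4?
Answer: 16384/25 ≈ 655.36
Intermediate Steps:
R = -6 (R = -3*2 = -6)
Q(P) = P²/5
g = 25 (g = (1/1 - 6)² = (1 - 6)² = (-5)² = 25)
(g + Q(√(J - 1)))² = (25 + (√(4 - 1))²/5)² = (25 + (√3)²/5)² = (25 + (⅕)*3)² = (25 + ⅗)² = (128/5)² = 16384/25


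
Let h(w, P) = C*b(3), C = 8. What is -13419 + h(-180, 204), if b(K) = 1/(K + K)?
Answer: -40253/3 ≈ -13418.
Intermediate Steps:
b(K) = 1/(2*K)
h(w, P) = 4/3 (h(w, P) = 8*((½)/3) = 8*((½)*(⅓)) = 8*(⅙) = 4/3)
-13419 + h(-180, 204) = -13419 + 4/3 = -40253/3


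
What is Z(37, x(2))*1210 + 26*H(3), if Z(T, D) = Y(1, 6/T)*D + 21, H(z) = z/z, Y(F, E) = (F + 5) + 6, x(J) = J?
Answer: 54476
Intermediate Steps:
Y(F, E) = 11 + F (Y(F, E) = (5 + F) + 6 = 11 + F)
H(z) = 1
Z(T, D) = 21 + 12*D (Z(T, D) = (11 + 1)*D + 21 = 12*D + 21 = 21 + 12*D)
Z(37, x(2))*1210 + 26*H(3) = (21 + 12*2)*1210 + 26*1 = (21 + 24)*1210 + 26 = 45*1210 + 26 = 54450 + 26 = 54476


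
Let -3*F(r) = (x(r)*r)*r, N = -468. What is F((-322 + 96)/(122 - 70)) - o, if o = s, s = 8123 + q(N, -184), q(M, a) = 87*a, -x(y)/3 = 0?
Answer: 7885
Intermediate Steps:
x(y) = 0 (x(y) = -3*0 = 0)
F(r) = 0 (F(r) = -0*r*r/3 = -0*r = -⅓*0 = 0)
s = -7885 (s = 8123 + 87*(-184) = 8123 - 16008 = -7885)
o = -7885
F((-322 + 96)/(122 - 70)) - o = 0 - 1*(-7885) = 0 + 7885 = 7885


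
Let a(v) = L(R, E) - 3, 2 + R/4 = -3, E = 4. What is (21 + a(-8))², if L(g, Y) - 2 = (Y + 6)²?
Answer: 14400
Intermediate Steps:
R = -20 (R = -8 + 4*(-3) = -8 - 12 = -20)
L(g, Y) = 2 + (6 + Y)² (L(g, Y) = 2 + (Y + 6)² = 2 + (6 + Y)²)
a(v) = 99 (a(v) = (2 + (6 + 4)²) - 3 = (2 + 10²) - 3 = (2 + 100) - 3 = 102 - 3 = 99)
(21 + a(-8))² = (21 + 99)² = 120² = 14400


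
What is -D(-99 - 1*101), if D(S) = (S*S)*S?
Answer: 8000000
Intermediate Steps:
D(S) = S**3 (D(S) = S**2*S = S**3)
-D(-99 - 1*101) = -(-99 - 1*101)**3 = -(-99 - 101)**3 = -1*(-200)**3 = -1*(-8000000) = 8000000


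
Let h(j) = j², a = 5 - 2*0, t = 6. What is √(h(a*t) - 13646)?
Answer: I*√12746 ≈ 112.9*I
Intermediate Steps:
a = 5 (a = 5 + 0 = 5)
√(h(a*t) - 13646) = √((5*6)² - 13646) = √(30² - 13646) = √(900 - 13646) = √(-12746) = I*√12746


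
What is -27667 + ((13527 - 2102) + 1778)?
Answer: -14464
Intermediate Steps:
-27667 + ((13527 - 2102) + 1778) = -27667 + (11425 + 1778) = -27667 + 13203 = -14464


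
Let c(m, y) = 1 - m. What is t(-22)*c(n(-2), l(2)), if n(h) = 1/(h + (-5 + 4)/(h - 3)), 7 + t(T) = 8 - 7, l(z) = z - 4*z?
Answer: -28/3 ≈ -9.3333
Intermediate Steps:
l(z) = -3*z
t(T) = -6 (t(T) = -7 + (8 - 7) = -7 + 1 = -6)
n(h) = 1/(h - 1/(-3 + h))
t(-22)*c(n(-2), l(2)) = -6*(1 - (3 - 1*(-2))/(1 - 1*(-2)**2 + 3*(-2))) = -6*(1 - (3 + 2)/(1 - 1*4 - 6)) = -6*(1 - 5/(1 - 4 - 6)) = -6*(1 - 5/(-9)) = -6*(1 - (-1)*5/9) = -6*(1 - 1*(-5/9)) = -6*(1 + 5/9) = -6*14/9 = -28/3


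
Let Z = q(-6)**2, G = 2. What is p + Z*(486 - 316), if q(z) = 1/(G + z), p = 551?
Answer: 4493/8 ≈ 561.63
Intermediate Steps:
q(z) = 1/(2 + z)
Z = 1/16 (Z = (1/(2 - 6))**2 = (1/(-4))**2 = (-1/4)**2 = 1/16 ≈ 0.062500)
p + Z*(486 - 316) = 551 + (486 - 316)/16 = 551 + (1/16)*170 = 551 + 85/8 = 4493/8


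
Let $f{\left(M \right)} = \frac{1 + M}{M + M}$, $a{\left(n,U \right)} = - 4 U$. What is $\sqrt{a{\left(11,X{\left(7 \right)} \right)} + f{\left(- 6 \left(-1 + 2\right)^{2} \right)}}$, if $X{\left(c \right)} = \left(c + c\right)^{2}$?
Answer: $\frac{i \sqrt{28209}}{6} \approx 27.993 i$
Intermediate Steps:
$X{\left(c \right)} = 4 c^{2}$ ($X{\left(c \right)} = \left(2 c\right)^{2} = 4 c^{2}$)
$f{\left(M \right)} = \frac{1 + M}{2 M}$
$\sqrt{a{\left(11,X{\left(7 \right)} \right)} + f{\left(- 6 \left(-1 + 2\right)^{2} \right)}} = \sqrt{- 4 \cdot 4 \cdot 7^{2} + \frac{1 - 6 \left(-1 + 2\right)^{2}}{2 \left(- 6 \left(-1 + 2\right)^{2}\right)}} = \sqrt{- 4 \cdot 4 \cdot 49 + \frac{1 - 6 \cdot 1^{2}}{2 \left(- 6 \cdot 1^{2}\right)}} = \sqrt{\left(-4\right) 196 + \frac{1 - 6}{2 \left(\left(-6\right) 1\right)}} = \sqrt{-784 + \frac{1 - 6}{2 \left(-6\right)}} = \sqrt{-784 + \frac{1}{2} \left(- \frac{1}{6}\right) \left(-5\right)} = \sqrt{-784 + \frac{5}{12}} = \sqrt{- \frac{9403}{12}} = \frac{i \sqrt{28209}}{6}$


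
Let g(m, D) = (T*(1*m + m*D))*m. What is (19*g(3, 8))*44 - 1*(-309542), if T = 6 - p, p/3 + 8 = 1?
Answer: 2137874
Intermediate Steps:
p = -21 (p = -24 + 3*1 = -24 + 3 = -21)
T = 27 (T = 6 - 1*(-21) = 6 + 21 = 27)
g(m, D) = m*(27*m + 27*D*m) (g(m, D) = (27*(1*m + m*D))*m = (27*(m + D*m))*m = (27*m + 27*D*m)*m = m*(27*m + 27*D*m))
(19*g(3, 8))*44 - 1*(-309542) = (19*(27*3**2*(1 + 8)))*44 - 1*(-309542) = (19*(27*9*9))*44 + 309542 = (19*2187)*44 + 309542 = 41553*44 + 309542 = 1828332 + 309542 = 2137874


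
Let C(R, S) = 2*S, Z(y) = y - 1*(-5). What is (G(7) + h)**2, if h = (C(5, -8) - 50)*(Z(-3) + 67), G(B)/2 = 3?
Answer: 20684304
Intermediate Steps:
Z(y) = 5 + y (Z(y) = y + 5 = 5 + y)
G(B) = 6 (G(B) = 2*3 = 6)
h = -4554 (h = (2*(-8) - 50)*((5 - 3) + 67) = (-16 - 50)*(2 + 67) = -66*69 = -4554)
(G(7) + h)**2 = (6 - 4554)**2 = (-4548)**2 = 20684304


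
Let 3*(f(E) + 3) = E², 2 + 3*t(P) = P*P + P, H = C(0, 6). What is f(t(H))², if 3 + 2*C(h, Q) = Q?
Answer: 1555009/186624 ≈ 8.3323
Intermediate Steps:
C(h, Q) = -3/2 + Q/2
H = 3/2 (H = -3/2 + (½)*6 = -3/2 + 3 = 3/2 ≈ 1.5000)
t(P) = -⅔ + P/3 + P²/3 (t(P) = -⅔ + (P*P + P)/3 = -⅔ + (P² + P)/3 = -⅔ + (P + P²)/3 = -⅔ + (P/3 + P²/3) = -⅔ + P/3 + P²/3)
f(E) = -3 + E²/3
f(t(H))² = (-3 + (-⅔ + (⅓)*(3/2) + (3/2)²/3)²/3)² = (-3 + (-⅔ + ½ + (⅓)*(9/4))²/3)² = (-3 + (-⅔ + ½ + ¾)²/3)² = (-3 + (7/12)²/3)² = (-3 + (⅓)*(49/144))² = (-3 + 49/432)² = (-1247/432)² = 1555009/186624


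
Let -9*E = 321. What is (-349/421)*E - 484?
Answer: -573949/1263 ≈ -454.43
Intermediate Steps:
E = -107/3 (E = -⅑*321 = -107/3 ≈ -35.667)
(-349/421)*E - 484 = -349/421*(-107/3) - 484 = 37343/1263 - 484 = -573949/1263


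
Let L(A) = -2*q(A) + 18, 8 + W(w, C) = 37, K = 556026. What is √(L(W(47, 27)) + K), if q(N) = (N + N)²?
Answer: 2*√137329 ≈ 741.16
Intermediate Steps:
q(N) = 4*N² (q(N) = (2*N)² = 4*N²)
W(w, C) = 29 (W(w, C) = -8 + 37 = 29)
L(A) = 18 - 8*A² (L(A) = -8*A² + 18 = 18 - 8*A²)
√(L(W(47, 27)) + K) = √((18 - 8*29²) + 556026) = √((18 - 8*841) + 556026) = √((18 - 6728) + 556026) = √(-6710 + 556026) = √549316 = 2*√137329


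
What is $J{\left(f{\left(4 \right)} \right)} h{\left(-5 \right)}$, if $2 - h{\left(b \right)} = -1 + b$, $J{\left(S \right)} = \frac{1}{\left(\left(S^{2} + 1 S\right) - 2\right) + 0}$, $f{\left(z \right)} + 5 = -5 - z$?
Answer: $\frac{2}{45} \approx 0.044444$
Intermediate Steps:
$f{\left(z \right)} = -10 - z$ ($f{\left(z \right)} = -5 - \left(5 + z\right) = -10 - z$)
$J{\left(S \right)} = \frac{1}{-2 + S + S^{2}}$ ($J{\left(S \right)} = \frac{1}{\left(\left(S^{2} + S\right) - 2\right) + 0} = \frac{1}{\left(\left(S + S^{2}\right) - 2\right) + 0} = \frac{1}{\left(-2 + S + S^{2}\right) + 0} = \frac{1}{-2 + S + S^{2}}$)
$h{\left(b \right)} = 3 - b$ ($h{\left(b \right)} = 2 - \left(-1 + b\right) = 3 - b$)
$J{\left(f{\left(4 \right)} \right)} h{\left(-5 \right)} = \frac{3 - -5}{-2 - 14 + \left(-10 - 4\right)^{2}} = \frac{3 + 5}{-2 - 14 + \left(-10 - 4\right)^{2}} = \frac{1}{-2 - 14 + \left(-14\right)^{2}} \cdot 8 = \frac{1}{-2 - 14 + 196} \cdot 8 = \frac{1}{180} \cdot 8 = \frac{2}{45}$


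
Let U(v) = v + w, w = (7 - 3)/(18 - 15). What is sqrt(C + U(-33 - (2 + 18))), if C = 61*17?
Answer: 2*sqrt(2217)/3 ≈ 31.390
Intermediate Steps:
w = 4/3 ≈ 1.3333
U(v) = 4/3 + v (U(v) = v + 4/3 = 4/3 + v)
C = 1037
sqrt(C + U(-33 - (2 + 18))) = sqrt(1037 + (4/3 + (-33 - (2 + 18)))) = sqrt(1037 + (4/3 + (-33 - 1*20))) = sqrt(1037 + (4/3 + (-33 - 20))) = sqrt(1037 + (4/3 - 53)) = sqrt(1037 - 155/3) = sqrt(2956/3) = 2*sqrt(2217)/3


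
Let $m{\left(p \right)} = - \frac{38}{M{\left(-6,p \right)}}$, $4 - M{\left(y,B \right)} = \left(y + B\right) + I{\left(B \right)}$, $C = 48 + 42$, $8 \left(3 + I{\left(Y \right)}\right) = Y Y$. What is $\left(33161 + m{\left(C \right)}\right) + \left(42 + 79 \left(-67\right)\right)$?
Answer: $\frac{60815966}{2179} \approx 27910.0$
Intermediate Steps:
$I{\left(Y \right)} = -3 + \frac{Y^{2}}{8}$ ($I{\left(Y \right)} = -3 + \frac{Y Y}{8} = -3 + \frac{Y^{2}}{8}$)
$C = 90$
$M{\left(y,B \right)} = 7 - B - y - \frac{B^{2}}{8}$ ($M{\left(y,B \right)} = 4 - \left(\left(y + B\right) + \left(-3 + \frac{B^{2}}{8}\right)\right) = 4 - \left(\left(B + y\right) + \left(-3 + \frac{B^{2}}{8}\right)\right) = 4 - \left(-3 + B + y + \frac{B^{2}}{8}\right) = 7 - B - y - \frac{B^{2}}{8}$)
$m{\left(p \right)} = - \frac{38}{13 - p - \frac{p^{2}}{8}}$ ($m{\left(p \right)} = - \frac{38}{7 - p - -6 - \frac{p^{2}}{8}} = - \frac{38}{7 - p + 6 - \frac{p^{2}}{8}} = - \frac{38}{13 - p - \frac{p^{2}}{8}}$)
$\left(33161 + m{\left(C \right)}\right) + \left(42 + 79 \left(-67\right)\right) = \left(33161 + \frac{304}{-104 + 90^{2} + 8 \cdot 90}\right) + \left(42 + 79 \left(-67\right)\right) = \left(33161 + \frac{304}{-104 + 8100 + 720}\right) + \left(42 - 5293\right) = \left(33161 + \frac{304}{8716}\right) - 5251 = \left(33161 + 304 \cdot \frac{1}{8716}\right) - 5251 = \left(33161 + \frac{76}{2179}\right) - 5251 = \frac{72257895}{2179} - 5251 = \frac{60815966}{2179}$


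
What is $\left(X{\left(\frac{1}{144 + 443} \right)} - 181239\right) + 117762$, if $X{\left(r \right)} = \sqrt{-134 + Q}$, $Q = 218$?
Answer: $-63477 + 2 \sqrt{21} \approx -63468.0$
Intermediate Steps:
$X{\left(r \right)} = 2 \sqrt{21}$ ($X{\left(r \right)} = \sqrt{-134 + 218} = \sqrt{84} = 2 \sqrt{21}$)
$\left(X{\left(\frac{1}{144 + 443} \right)} - 181239\right) + 117762 = \left(2 \sqrt{21} - 181239\right) + 117762 = \left(-181239 + 2 \sqrt{21}\right) + 117762 = -63477 + 2 \sqrt{21}$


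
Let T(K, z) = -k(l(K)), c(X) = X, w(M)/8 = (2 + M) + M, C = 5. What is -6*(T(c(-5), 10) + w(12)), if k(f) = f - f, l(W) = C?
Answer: -1248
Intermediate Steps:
l(W) = 5
w(M) = 16 + 16*M (w(M) = 8*((2 + M) + M) = 8*(2 + 2*M) = 16 + 16*M)
k(f) = 0
T(K, z) = 0 (T(K, z) = -1*0 = 0)
-6*(T(c(-5), 10) + w(12)) = -6*(0 + (16 + 16*12)) = -6*(0 + (16 + 192)) = -6*(0 + 208) = -6*208 = -1248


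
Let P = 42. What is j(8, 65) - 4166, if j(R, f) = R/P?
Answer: -87482/21 ≈ -4165.8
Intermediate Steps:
j(R, f) = R/42
j(8, 65) - 4166 = (1/42)*8 - 4166 = 4/21 - 4166 = -87482/21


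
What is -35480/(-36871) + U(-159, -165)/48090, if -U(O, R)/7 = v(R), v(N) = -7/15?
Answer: 3656472097/3799556550 ≈ 0.96234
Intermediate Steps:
v(N) = -7/15 (v(N) = -7*1/15 = -7/15)
U(O, R) = 49/15 (U(O, R) = -7*(-7/15) = 49/15)
-35480/(-36871) + U(-159, -165)/48090 = -35480/(-36871) + (49/15)/48090 = -35480*(-1/36871) + (49/15)*(1/48090) = 35480/36871 + 7/103050 = 3656472097/3799556550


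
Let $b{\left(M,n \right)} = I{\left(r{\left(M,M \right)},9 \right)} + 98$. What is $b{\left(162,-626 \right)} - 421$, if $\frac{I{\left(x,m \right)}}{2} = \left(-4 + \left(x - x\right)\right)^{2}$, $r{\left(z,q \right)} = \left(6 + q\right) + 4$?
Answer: $-291$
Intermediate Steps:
$r{\left(z,q \right)} = 10 + q$
$I{\left(x,m \right)} = 32$ ($I{\left(x,m \right)} = 2 \left(-4 + \left(x - x\right)\right)^{2} = 2 \left(-4 + 0\right)^{2} = 2 \left(-4\right)^{2} = 2 \cdot 16 = 32$)
$b{\left(M,n \right)} = 130$ ($b{\left(M,n \right)} = 32 + 98 = 130$)
$b{\left(162,-626 \right)} - 421 = 130 - 421 = -291$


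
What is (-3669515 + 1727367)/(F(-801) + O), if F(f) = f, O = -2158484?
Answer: 1942148/2159285 ≈ 0.89944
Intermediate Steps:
(-3669515 + 1727367)/(F(-801) + O) = (-3669515 + 1727367)/(-801 - 2158484) = -1942148/(-2159285) = -1942148*(-1/2159285) = 1942148/2159285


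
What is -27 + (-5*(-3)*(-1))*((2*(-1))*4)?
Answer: 93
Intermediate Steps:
-27 + (-5*(-3)*(-1))*((2*(-1))*4) = -27 + (15*(-1))*(-2*4) = -27 - 15*(-8) = -27 + 120 = 93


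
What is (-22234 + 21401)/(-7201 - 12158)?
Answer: 833/19359 ≈ 0.043029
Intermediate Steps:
(-22234 + 21401)/(-7201 - 12158) = -833/(-19359) = -833*(-1/19359) = 833/19359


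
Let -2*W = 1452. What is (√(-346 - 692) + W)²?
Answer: (726 - I*√1038)² ≈ 5.2604e+5 - 46781.0*I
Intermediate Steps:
W = -726 (W = -½*1452 = -726)
(√(-346 - 692) + W)² = (√(-346 - 692) - 726)² = (√(-1038) - 726)² = (I*√1038 - 726)² = (-726 + I*√1038)²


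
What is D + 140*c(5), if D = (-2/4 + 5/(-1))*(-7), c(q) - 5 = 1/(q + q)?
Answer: 1505/2 ≈ 752.50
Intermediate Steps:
c(q) = 5 + 1/(2*q) (c(q) = 5 + 1/(q + q) = 5 + 1/(2*q))
D = 77/2 (D = (-2*¼ + 5*(-1))*(-7) = (-½ - 5)*(-7) = -11/2*(-7) = 77/2 ≈ 38.500)
D + 140*c(5) = 77/2 + 140*(5 + (½)/5) = 77/2 + 140*(5 + (½)*(⅕)) = 77/2 + 140*(5 + ⅒) = 77/2 + 140*(51/10) = 77/2 + 714 = 1505/2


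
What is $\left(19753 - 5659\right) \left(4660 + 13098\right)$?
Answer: $250281252$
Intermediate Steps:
$\left(19753 - 5659\right) \left(4660 + 13098\right) = 14094 \cdot 17758 = 250281252$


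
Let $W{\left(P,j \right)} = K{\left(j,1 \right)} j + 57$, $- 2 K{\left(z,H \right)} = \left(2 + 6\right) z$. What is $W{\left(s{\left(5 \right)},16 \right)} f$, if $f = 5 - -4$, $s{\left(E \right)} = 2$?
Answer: $-8703$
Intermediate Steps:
$K{\left(z,H \right)} = - 4 z$ ($K{\left(z,H \right)} = - \frac{\left(2 + 6\right) z}{2} = - \frac{8 z}{2} = - 4 z$)
$f = 9$ ($f = 5 + 4 = 9$)
$W{\left(P,j \right)} = 57 - 4 j^{2}$ ($W{\left(P,j \right)} = - 4 j j + 57 = - 4 j^{2} + 57 = 57 - 4 j^{2}$)
$W{\left(s{\left(5 \right)},16 \right)} f = \left(57 - 4 \cdot 16^{2}\right) 9 = \left(57 - 1024\right) 9 = \left(-967\right) 9 = -8703$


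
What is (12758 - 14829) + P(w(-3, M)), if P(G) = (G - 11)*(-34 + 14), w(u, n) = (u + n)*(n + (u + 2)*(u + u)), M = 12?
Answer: -5091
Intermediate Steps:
w(u, n) = (n + u)*(n + 2*u*(2 + u)) (w(u, n) = (n + u)*(n + (2 + u)*(2*u)) = (n + u)*(n + 2*u*(2 + u)))
P(G) = 220 - 20*G (P(G) = (-11 + G)*(-20) = 220 - 20*G)
(12758 - 14829) + P(w(-3, M)) = (12758 - 14829) + (220 - 20*(12² + 2*(-3)³ + 4*(-3)² + 2*12*(-3)² + 5*12*(-3))) = -2071 + (220 - 20*(144 + 2*(-27) + 4*9 + 2*12*9 - 180)) = -2071 + (220 - 20*(144 - 54 + 36 + 216 - 180)) = -2071 + (220 - 20*162) = -2071 + (220 - 3240) = -2071 - 3020 = -5091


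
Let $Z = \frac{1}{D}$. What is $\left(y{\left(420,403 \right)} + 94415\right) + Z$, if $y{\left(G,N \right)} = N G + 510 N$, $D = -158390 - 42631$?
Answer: $\frac{94320058304}{201021} \approx 4.6921 \cdot 10^{5}$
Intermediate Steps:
$D = -201021$
$y{\left(G,N \right)} = 510 N + G N$ ($y{\left(G,N \right)} = G N + 510 N = 510 N + G N$)
$Z = - \frac{1}{201021}$ ($Z = \frac{1}{-201021} = - \frac{1}{201021} \approx -4.9746 \cdot 10^{-6}$)
$\left(y{\left(420,403 \right)} + 94415\right) + Z = \left(403 \left(510 + 420\right) + 94415\right) - \frac{1}{201021} = \left(403 \cdot 930 + 94415\right) - \frac{1}{201021} = \left(374790 + 94415\right) - \frac{1}{201021} = 469205 - \frac{1}{201021} = \frac{94320058304}{201021}$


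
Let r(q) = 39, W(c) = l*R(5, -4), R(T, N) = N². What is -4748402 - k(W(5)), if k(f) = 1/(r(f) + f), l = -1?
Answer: -109213247/23 ≈ -4.7484e+6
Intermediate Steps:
W(c) = -16 (W(c) = -1*(-4)² = -1*16 = -16)
k(f) = 1/(39 + f)
-4748402 - k(W(5)) = -4748402 - 1/(39 - 16) = -4748402 - 1/23 = -109213247/23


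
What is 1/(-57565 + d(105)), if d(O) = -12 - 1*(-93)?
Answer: -1/57484 ≈ -1.7396e-5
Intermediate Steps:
d(O) = 81 (d(O) = -12 + 93 = 81)
1/(-57565 + d(105)) = 1/(-57565 + 81) = 1/(-57484) = -1/57484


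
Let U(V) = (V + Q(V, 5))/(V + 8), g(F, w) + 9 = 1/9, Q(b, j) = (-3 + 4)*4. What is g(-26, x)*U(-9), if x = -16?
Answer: -400/9 ≈ -44.444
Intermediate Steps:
Q(b, j) = 4 (Q(b, j) = 1*4 = 4)
g(F, w) = -80/9 (g(F, w) = -9 + 1/9 = -80/9)
U(V) = (4 + V)/(8 + V) (U(V) = (V + 4)/(V + 8) = (4 + V)/(8 + V))
g(-26, x)*U(-9) = -80*(4 - 9)/(9*(8 - 9)) = -80*(-5)/(9*(-1)) = -(-80)*(-5)/9 = -80/9*5 = -400/9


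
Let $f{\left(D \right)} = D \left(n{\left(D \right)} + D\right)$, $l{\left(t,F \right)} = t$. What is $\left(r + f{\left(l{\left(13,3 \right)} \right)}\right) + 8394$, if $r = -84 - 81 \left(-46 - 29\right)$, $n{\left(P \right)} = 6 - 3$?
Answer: $14593$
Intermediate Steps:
$n{\left(P \right)} = 3$
$f{\left(D \right)} = D \left(3 + D\right)$
$r = 5991$ ($r = -84 - 81 \left(-46 - 29\right) = -84 - -6075 = -84 + 6075 = 5991$)
$\left(r + f{\left(l{\left(13,3 \right)} \right)}\right) + 8394 = \left(5991 + 13 \left(3 + 13\right)\right) + 8394 = \left(5991 + 13 \cdot 16\right) + 8394 = \left(5991 + 208\right) + 8394 = 6199 + 8394 = 14593$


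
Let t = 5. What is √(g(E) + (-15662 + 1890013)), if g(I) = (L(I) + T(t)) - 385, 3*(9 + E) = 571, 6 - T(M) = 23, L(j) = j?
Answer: √16867173/3 ≈ 1369.0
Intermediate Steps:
T(M) = -17 (T(M) = 6 - 1*23 = 6 - 23 = -17)
E = 544/3 (E = -9 + (⅓)*571 = -9 + 571/3 = 544/3 ≈ 181.33)
g(I) = -402 + I (g(I) = (I - 17) - 385 = (-17 + I) - 385 = -402 + I)
√(g(E) + (-15662 + 1890013)) = √((-402 + 544/3) + (-15662 + 1890013)) = √(-662/3 + 1874351) = √(5622391/3) = √16867173/3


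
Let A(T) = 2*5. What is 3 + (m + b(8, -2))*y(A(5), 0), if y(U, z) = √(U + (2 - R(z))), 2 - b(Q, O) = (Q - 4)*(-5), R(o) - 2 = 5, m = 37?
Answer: 3 + 59*√5 ≈ 134.93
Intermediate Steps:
R(o) = 7 (R(o) = 2 + 5 = 7)
A(T) = 10
b(Q, O) = -18 + 5*Q (b(Q, O) = 2 - (Q - 4)*(-5) = 2 - (-4 + Q)*(-5) = 2 - (20 - 5*Q) = 2 + (-20 + 5*Q) = -18 + 5*Q)
y(U, z) = √(-5 + U) (y(U, z) = √(U + (2 - 1*7)) = √(U + (2 - 7)) = √(U - 5) = √(-5 + U))
3 + (m + b(8, -2))*y(A(5), 0) = 3 + (37 + (-18 + 5*8))*√(-5 + 10) = 3 + (37 + (-18 + 40))*√5 = 3 + (37 + 22)*√5 = 3 + 59*√5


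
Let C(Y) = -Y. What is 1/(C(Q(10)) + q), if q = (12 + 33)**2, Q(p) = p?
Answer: 1/2015 ≈ 0.00049628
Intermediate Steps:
q = 2025 (q = 45**2 = 2025)
1/(C(Q(10)) + q) = 1/(-1*10 + 2025) = 1/(-10 + 2025) = 1/2015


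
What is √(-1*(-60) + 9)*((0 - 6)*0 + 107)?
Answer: 107*√69 ≈ 888.81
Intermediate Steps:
√(-1*(-60) + 9)*((0 - 6)*0 + 107) = √(60 + 9)*(-6*0 + 107) = √69*(0 + 107) = √69*107 = 107*√69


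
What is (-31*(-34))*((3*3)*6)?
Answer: 56916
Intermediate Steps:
(-31*(-34))*((3*3)*6) = 1054*(9*6) = 1054*54 = 56916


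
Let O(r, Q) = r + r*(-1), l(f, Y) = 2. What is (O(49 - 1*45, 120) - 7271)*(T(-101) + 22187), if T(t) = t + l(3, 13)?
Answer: -160601848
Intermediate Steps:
O(r, Q) = 0 (O(r, Q) = r - r = 0)
T(t) = 2 + t (T(t) = t + 2 = 2 + t)
(O(49 - 1*45, 120) - 7271)*(T(-101) + 22187) = (0 - 7271)*((2 - 101) + 22187) = -7271*(-99 + 22187) = -7271*22088 = -160601848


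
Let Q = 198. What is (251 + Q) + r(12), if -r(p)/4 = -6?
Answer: 473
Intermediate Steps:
r(p) = 24 (r(p) = -4*(-6) = 24)
(251 + Q) + r(12) = (251 + 198) + 24 = 449 + 24 = 473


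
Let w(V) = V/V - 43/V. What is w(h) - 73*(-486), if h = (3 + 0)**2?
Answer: 319268/9 ≈ 35474.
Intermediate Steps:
h = 9 (h = 3**2 = 9)
w(V) = 1 - 43/V
w(h) - 73*(-486) = (-43 + 9)/9 - 73*(-486) = (1/9)*(-34) + 35478 = -34/9 + 35478 = 319268/9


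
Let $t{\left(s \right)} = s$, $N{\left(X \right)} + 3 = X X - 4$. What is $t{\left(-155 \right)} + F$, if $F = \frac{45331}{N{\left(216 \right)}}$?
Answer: $- \frac{7185264}{46649} \approx -154.03$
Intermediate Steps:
$N{\left(X \right)} = -7 + X^{2}$ ($N{\left(X \right)} = -3 + \left(X X - 4\right) = -3 + \left(X^{2} - 4\right) = -3 + \left(-4 + X^{2}\right) = -7 + X^{2}$)
$F = \frac{45331}{46649}$ ($F = \frac{45331}{-7 + 216^{2}} = \frac{45331}{-7 + 46656} = \frac{45331}{46649} \approx 0.97175$)
$t{\left(-155 \right)} + F = -155 + \frac{45331}{46649} = - \frac{7185264}{46649}$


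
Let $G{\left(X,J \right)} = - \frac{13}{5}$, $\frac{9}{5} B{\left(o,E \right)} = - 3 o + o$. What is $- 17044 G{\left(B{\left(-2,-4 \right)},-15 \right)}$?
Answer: $\frac{221572}{5} \approx 44314.0$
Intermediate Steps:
$B{\left(o,E \right)} = - \frac{10 o}{9}$ ($B{\left(o,E \right)} = \frac{5 \left(- 3 o + o\right)}{9} = \frac{5 \left(- 2 o\right)}{9} = - \frac{10 o}{9}$)
$G{\left(X,J \right)} = - \frac{13}{5}$ ($G{\left(X,J \right)} = \left(-13\right) \frac{1}{5} = - \frac{13}{5}$)
$- 17044 G{\left(B{\left(-2,-4 \right)},-15 \right)} = \left(-17044\right) \left(- \frac{13}{5}\right) = \frac{221572}{5}$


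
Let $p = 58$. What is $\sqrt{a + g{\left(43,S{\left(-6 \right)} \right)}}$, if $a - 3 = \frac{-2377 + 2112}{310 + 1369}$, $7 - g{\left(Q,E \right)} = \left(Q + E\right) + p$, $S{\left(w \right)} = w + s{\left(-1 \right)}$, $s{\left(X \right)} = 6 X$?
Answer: $\frac{i \sqrt{223149174}}{1679} \approx 8.8971 i$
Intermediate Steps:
$S{\left(w \right)} = -6 + w$ ($S{\left(w \right)} = w + 6 \left(-1\right) = w - 6 = -6 + w$)
$g{\left(Q,E \right)} = -51 - E - Q$ ($g{\left(Q,E \right)} = 7 - \left(\left(Q + E\right) + 58\right) = 7 - \left(\left(E + Q\right) + 58\right) = 7 - \left(58 + E + Q\right) = -51 - E - Q$)
$a = \frac{4772}{1679}$ ($a = 3 + \frac{-2377 + 2112}{310 + 1369} = 3 - \frac{265}{1679} = \frac{4772}{1679} \approx 2.8422$)
$\sqrt{a + g{\left(43,S{\left(-6 \right)} \right)}} = \sqrt{\frac{4772}{1679} - 82} = \sqrt{- \frac{132906}{1679}} = \frac{i \sqrt{223149174}}{1679}$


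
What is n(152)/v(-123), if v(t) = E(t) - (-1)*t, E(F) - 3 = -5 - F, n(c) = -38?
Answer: 19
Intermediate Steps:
E(F) = -2 - F (E(F) = 3 + (-5 - F) = -2 - F)
v(t) = -2 (v(t) = (-2 - t) - (-1)*t = (-2 - t) + t = -2)
n(152)/v(-123) = -38/(-2) = -38*(-1/2) = 19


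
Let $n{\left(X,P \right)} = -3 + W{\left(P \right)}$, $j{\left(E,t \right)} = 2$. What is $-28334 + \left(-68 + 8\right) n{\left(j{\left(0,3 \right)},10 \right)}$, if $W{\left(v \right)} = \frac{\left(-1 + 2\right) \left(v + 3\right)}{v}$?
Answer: $-28232$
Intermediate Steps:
$W{\left(v \right)} = \frac{3 + v}{v}$ ($W{\left(v \right)} = \frac{1 \left(3 + v\right)}{v} = \frac{3 + v}{v}$)
$n{\left(X,P \right)} = -3 + \frac{3 + P}{P}$
$-28334 + \left(-68 + 8\right) n{\left(j{\left(0,3 \right)},10 \right)} = -28334 + \left(-68 + 8\right) \left(-2 + \frac{3}{10}\right) = -28334 - 60 \left(-2 + 3 \cdot \frac{1}{10}\right) = -28334 - 60 \left(-2 + \frac{3}{10}\right) = -28334 - -102 = -28334 + 102 = -28232$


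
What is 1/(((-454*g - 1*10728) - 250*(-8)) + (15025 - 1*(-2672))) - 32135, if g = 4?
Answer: -229861654/7153 ≈ -32135.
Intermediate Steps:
1/(((-454*g - 1*10728) - 250*(-8)) + (15025 - 1*(-2672))) - 32135 = 1/(((-454*4 - 1*10728) - 250*(-8)) + (15025 - 1*(-2672))) - 32135 = 1/(((-1816 - 10728) + 2000) + (15025 + 2672)) - 32135 = 1/((-12544 + 2000) + 17697) - 32135 = 1/(-10544 + 17697) - 32135 = 1/7153 - 32135 = -229861654/7153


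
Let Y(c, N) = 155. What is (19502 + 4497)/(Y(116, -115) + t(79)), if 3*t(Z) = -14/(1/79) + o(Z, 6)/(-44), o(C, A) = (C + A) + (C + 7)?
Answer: -3167868/28375 ≈ -111.64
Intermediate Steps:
o(C, A) = 7 + A + 2*C (o(C, A) = (A + C) + (7 + C) = 7 + A + 2*C)
t(Z) = -48677/132 - Z/66 (t(Z) = (-14/(1/79) + (7 + 6 + 2*Z)/(-44))/3 = (-14/1/79 + (13 + 2*Z)*(-1/44))/3 = (-14*79 + (-13/44 - Z/22))/3 = (-1106 + (-13/44 - Z/22))/3 = (-48677/44 - Z/22)/3 = -48677/132 - Z/66)
(19502 + 4497)/(Y(116, -115) + t(79)) = (19502 + 4497)/(155 + (-48677/132 - 1/66*79)) = 23999/(155 + (-48677/132 - 79/66)) = 23999/(155 - 48835/132) = 23999/(-28375/132) = 23999*(-132/28375) = -3167868/28375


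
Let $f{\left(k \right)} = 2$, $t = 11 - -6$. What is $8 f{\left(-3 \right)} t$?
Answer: $272$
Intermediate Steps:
$t = 17$ ($t = 11 + 6 = 17$)
$8 f{\left(-3 \right)} t = 8 \cdot 2 \cdot 17 = 16 \cdot 17 = 272$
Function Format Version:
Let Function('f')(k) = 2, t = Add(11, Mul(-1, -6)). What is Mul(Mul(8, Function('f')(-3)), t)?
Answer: 272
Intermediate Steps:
t = 17 (t = Add(11, 6) = 17)
Mul(Mul(8, Function('f')(-3)), t) = Mul(Mul(8, 2), 17) = Mul(16, 17) = 272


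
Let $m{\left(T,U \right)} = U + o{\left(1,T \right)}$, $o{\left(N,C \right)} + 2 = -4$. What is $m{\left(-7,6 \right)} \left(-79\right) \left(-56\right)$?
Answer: $0$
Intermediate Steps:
$o{\left(N,C \right)} = -6$ ($o{\left(N,C \right)} = -2 - 4 = -6$)
$m{\left(T,U \right)} = -6 + U$ ($m{\left(T,U \right)} = U - 6 = -6 + U$)
$m{\left(-7,6 \right)} \left(-79\right) \left(-56\right) = \left(-6 + 6\right) \left(-79\right) \left(-56\right) = 0 \left(-79\right) \left(-56\right) = 0 \left(-56\right) = 0$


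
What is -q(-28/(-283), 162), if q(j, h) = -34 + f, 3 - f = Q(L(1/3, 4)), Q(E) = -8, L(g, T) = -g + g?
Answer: 23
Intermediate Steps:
L(g, T) = 0
f = 11 (f = 3 - 1*(-8) = 3 + 8 = 11)
q(j, h) = -23 (q(j, h) = -34 + 11 = -23)
-q(-28/(-283), 162) = -1*(-23) = 23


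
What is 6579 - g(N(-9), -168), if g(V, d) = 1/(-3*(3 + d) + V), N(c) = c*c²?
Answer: 1539487/234 ≈ 6579.0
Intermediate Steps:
N(c) = c³
g(V, d) = 1/(-9 + V - 3*d) (g(V, d) = 1/((-9 - 3*d) + V) = 1/(-9 + V - 3*d))
6579 - g(N(-9), -168) = 6579 - (-1)/(9 - 1*(-9)³ + 3*(-168)) = 6579 - (-1)/(9 - 1*(-729) - 504) = 6579 - (-1)/(9 + 729 - 504) = 6579 - (-1)/234 = 6579 - 1*(-1/234) = 6579 + 1/234 = 1539487/234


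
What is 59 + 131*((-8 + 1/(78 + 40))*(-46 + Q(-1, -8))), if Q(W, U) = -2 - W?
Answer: 5813013/118 ≈ 49263.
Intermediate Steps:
59 + 131*((-8 + 1/(78 + 40))*(-46 + Q(-1, -8))) = 59 + 131*((-8 + 1/(78 + 40))*(-46 + (-2 - 1*(-1)))) = 59 + 131*((-8 + 1/118)*(-46 + (-2 + 1))) = 59 + 131*((-8 + 1/118)*(-46 - 1)) = 59 + 131*(-943/118*(-47)) = 59 + 131*(44321/118) = 59 + 5806051/118 = 5813013/118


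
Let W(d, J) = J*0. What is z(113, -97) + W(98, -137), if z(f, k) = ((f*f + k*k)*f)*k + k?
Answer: -243093155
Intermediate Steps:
z(f, k) = k + f*k*(f**2 + k**2) (z(f, k) = ((f**2 + k**2)*f)*k + k = (f*(f**2 + k**2))*k + k = f*k*(f**2 + k**2) + k = k + f*k*(f**2 + k**2))
W(d, J) = 0
z(113, -97) + W(98, -137) = -97*(1 + 113**3 + 113*(-97)**2) + 0 = -97*(1 + 1442897 + 113*9409) + 0 = -97*(1 + 1442897 + 1063217) + 0 = -97*2506115 + 0 = -243093155 + 0 = -243093155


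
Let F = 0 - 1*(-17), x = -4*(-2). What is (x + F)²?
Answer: 625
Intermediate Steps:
x = 8
F = 17 (F = 0 + 17 = 17)
(x + F)² = (8 + 17)² = 25² = 625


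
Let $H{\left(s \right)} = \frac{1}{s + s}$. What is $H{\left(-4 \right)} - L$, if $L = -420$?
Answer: $\frac{3359}{8} \approx 419.88$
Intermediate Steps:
$H{\left(s \right)} = \frac{1}{2 s}$
$H{\left(-4 \right)} - L = \frac{1}{2 \left(-4\right)} - -420 = \frac{1}{2} \left(- \frac{1}{4}\right) + 420 = - \frac{1}{8} + 420 = \frac{3359}{8}$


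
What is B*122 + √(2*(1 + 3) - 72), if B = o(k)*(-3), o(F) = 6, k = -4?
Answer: -2196 + 8*I ≈ -2196.0 + 8.0*I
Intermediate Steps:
B = -18 (B = 6*(-3) = -18)
B*122 + √(2*(1 + 3) - 72) = -18*122 + √(2*(1 + 3) - 72) = -2196 + √(2*4 - 72) = -2196 + √(8 - 72) = -2196 + √(-64) = -2196 + 8*I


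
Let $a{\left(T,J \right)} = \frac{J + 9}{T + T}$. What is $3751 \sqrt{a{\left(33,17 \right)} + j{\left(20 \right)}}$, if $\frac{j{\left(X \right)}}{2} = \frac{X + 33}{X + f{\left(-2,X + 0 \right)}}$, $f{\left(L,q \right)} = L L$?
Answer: $\frac{341 \sqrt{20955}}{6} \approx 8227.1$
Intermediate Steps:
$f{\left(L,q \right)} = L^{2}$
$j{\left(X \right)} = \frac{2 \left(33 + X\right)}{4 + X}$ ($j{\left(X \right)} = 2 \frac{X + 33}{X + \left(-2\right)^{2}} = 2 \frac{33 + X}{X + 4} = 2 \frac{33 + X}{4 + X} = \frac{2 \left(33 + X\right)}{4 + X}$)
$a{\left(T,J \right)} = \frac{9 + J}{2 T}$
$3751 \sqrt{a{\left(33,17 \right)} + j{\left(20 \right)}} = 3751 \sqrt{\frac{9 + 17}{2 \cdot 33} + \frac{2 \left(33 + 20\right)}{4 + 20}} = 3751 \sqrt{\frac{1}{2} \cdot \frac{1}{33} \cdot 26 + 2 \cdot \frac{1}{24} \cdot 53} = 3751 \sqrt{\frac{13}{33} + 2 \cdot \frac{1}{24} \cdot 53} = 3751 \sqrt{\frac{13}{33} + \frac{53}{12}} = 3751 \sqrt{\frac{635}{132}} = 3751 \frac{\sqrt{20955}}{66} = \frac{341 \sqrt{20955}}{6}$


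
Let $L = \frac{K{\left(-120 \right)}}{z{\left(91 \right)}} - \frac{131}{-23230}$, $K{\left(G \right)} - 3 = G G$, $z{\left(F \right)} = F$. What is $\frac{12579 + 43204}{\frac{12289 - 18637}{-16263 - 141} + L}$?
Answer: $\frac{161198495278730}{458507735207} \approx 351.57$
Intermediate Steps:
$K{\left(G \right)} = 3 + G^{2}$ ($K{\left(G \right)} = 3 + G G = 3 + G^{2}$)
$L = \frac{334593611}{2113930}$ ($L = \frac{3 + \left(-120\right)^{2}}{91} - \frac{131}{-23230} = \left(3 + 14400\right) \frac{1}{91} - - \frac{131}{23230} = 14403 \cdot \frac{1}{91} + \frac{131}{23230} = \frac{14403}{91} + \frac{131}{23230} = \frac{334593611}{2113930} \approx 158.28$)
$\frac{12579 + 43204}{\frac{12289 - 18637}{-16263 - 141} + L} = \frac{12579 + 43204}{\frac{12289 - 18637}{-16263 - 141} + \frac{334593611}{2113930}} = \frac{55783}{- \frac{6348}{-16404} + \frac{334593611}{2113930}} = \frac{55783}{\left(-6348\right) \left(- \frac{1}{16404}\right) + \frac{334593611}{2113930}} = \frac{55783}{\frac{529}{1367} + \frac{334593611}{2113930}} = \frac{55783}{\frac{458507735207}{2889742310}} = 55783 \cdot \frac{2889742310}{458507735207} = \frac{161198495278730}{458507735207}$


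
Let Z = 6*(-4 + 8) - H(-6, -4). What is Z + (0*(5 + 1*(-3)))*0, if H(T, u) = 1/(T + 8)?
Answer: 47/2 ≈ 23.500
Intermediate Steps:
H(T, u) = 1/(8 + T)
Z = 47/2 (Z = 6*(-4 + 8) - 1/(8 - 6) = 6*4 - 1/2 = 24 - 1*½ = 24 - ½ = 47/2 ≈ 23.500)
Z + (0*(5 + 1*(-3)))*0 = 47/2 + (0*(5 + 1*(-3)))*0 = 47/2 + (0*(5 - 3))*0 = 47/2 + (0*2)*0 = 47/2 + 0*0 = 47/2 + 0 = 47/2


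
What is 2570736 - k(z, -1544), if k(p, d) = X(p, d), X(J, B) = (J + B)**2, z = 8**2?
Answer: 380336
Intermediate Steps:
z = 64
X(J, B) = (B + J)**2
k(p, d) = (d + p)**2
2570736 - k(z, -1544) = 2570736 - (-1544 + 64)**2 = 2570736 - 1*(-1480)**2 = 2570736 - 1*2190400 = 2570736 - 2190400 = 380336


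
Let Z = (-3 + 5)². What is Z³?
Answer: 64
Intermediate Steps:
Z = 4 (Z = 2² = 4)
Z³ = 4³ = 64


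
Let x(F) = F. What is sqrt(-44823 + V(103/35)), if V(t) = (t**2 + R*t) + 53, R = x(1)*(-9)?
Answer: I*sqrt(54865086)/35 ≈ 211.63*I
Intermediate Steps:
R = -9 (R = 1*(-9) = -9)
V(t) = 53 + t**2 - 9*t (V(t) = (t**2 - 9*t) + 53 = 53 + t**2 - 9*t)
sqrt(-44823 + V(103/35)) = sqrt(-44823 + (53 + (103/35)**2 - 927/35)) = sqrt(-44823 + (53 + (103*(1/35))**2 - 927/35)) = sqrt(-44823 + (53 + (103/35)**2 - 9*103/35)) = sqrt(-44823 + (53 + 10609/1225 - 927/35)) = sqrt(-44823 + 43089/1225) = sqrt(-54865086/1225) = I*sqrt(54865086)/35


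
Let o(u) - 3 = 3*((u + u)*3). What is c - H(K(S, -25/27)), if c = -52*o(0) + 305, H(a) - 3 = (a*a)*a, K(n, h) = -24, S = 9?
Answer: 13970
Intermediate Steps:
o(u) = 3 + 18*u (o(u) = 3 + 3*((u + u)*3) = 3 + 3*((2*u)*3) = 3 + 3*(6*u) = 3 + 18*u)
H(a) = 3 + a**3 (H(a) = 3 + (a*a)*a = 3 + a**2*a = 3 + a**3)
c = 149 (c = -52*(3 + 18*0) + 305 = -52*(3 + 0) + 305 = -52*3 + 305 = -156 + 305 = 149)
c - H(K(S, -25/27)) = 149 - (3 + (-24)**3) = 149 - (3 - 13824) = 149 - 1*(-13821) = 149 + 13821 = 13970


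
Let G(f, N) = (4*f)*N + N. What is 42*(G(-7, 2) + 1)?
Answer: -2226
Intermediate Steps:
G(f, N) = N + 4*N*f (G(f, N) = 4*N*f + N = N + 4*N*f)
42*(G(-7, 2) + 1) = 42*(2*(1 + 4*(-7)) + 1) = 42*(2*(1 - 28) + 1) = 42*(2*(-27) + 1) = 42*(-54 + 1) = 42*(-53) = -2226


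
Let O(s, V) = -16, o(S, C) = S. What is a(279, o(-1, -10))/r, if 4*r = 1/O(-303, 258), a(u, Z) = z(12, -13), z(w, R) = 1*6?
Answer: -384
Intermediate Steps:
z(w, R) = 6
a(u, Z) = 6
r = -1/64 (r = (¼)/(-16) = (¼)*(-1/16) = -1/64 ≈ -0.015625)
a(279, o(-1, -10))/r = 6/(-1/64) = 6*(-64) = -384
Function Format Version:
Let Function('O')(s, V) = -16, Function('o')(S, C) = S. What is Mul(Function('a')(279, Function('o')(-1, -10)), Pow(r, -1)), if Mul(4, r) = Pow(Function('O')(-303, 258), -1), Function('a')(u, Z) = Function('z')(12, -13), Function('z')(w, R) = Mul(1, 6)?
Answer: -384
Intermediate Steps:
Function('z')(w, R) = 6
Function('a')(u, Z) = 6
r = Rational(-1, 64) (r = Mul(Rational(1, 4), Pow(-16, -1)) = Mul(Rational(1, 4), Rational(-1, 16)) = Rational(-1, 64) ≈ -0.015625)
Mul(Function('a')(279, Function('o')(-1, -10)), Pow(r, -1)) = Mul(6, Pow(Rational(-1, 64), -1)) = Mul(6, -64) = -384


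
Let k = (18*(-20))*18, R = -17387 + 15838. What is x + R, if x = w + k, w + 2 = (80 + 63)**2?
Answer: 12418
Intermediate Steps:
w = 20447 (w = -2 + (80 + 63)**2 = -2 + 143**2 = -2 + 20449 = 20447)
R = -1549
k = -6480 (k = -360*18 = -6480)
x = 13967 (x = 20447 - 6480 = 13967)
x + R = 13967 - 1549 = 12418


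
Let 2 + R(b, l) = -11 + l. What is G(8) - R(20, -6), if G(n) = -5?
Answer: 14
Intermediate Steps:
R(b, l) = -13 + l (R(b, l) = -2 + (-11 + l) = -13 + l)
G(8) - R(20, -6) = -5 - (-13 - 6) = -5 - 1*(-19) = -5 + 19 = 14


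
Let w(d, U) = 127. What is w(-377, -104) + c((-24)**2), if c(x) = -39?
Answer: 88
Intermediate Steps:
w(-377, -104) + c((-24)**2) = 127 - 39 = 88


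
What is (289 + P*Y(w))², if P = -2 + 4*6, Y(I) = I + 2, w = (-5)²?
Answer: 779689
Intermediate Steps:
w = 25
Y(I) = 2 + I
P = 22 (P = -2 + 24 = 22)
(289 + P*Y(w))² = (289 + 22*(2 + 25))² = (289 + 22*27)² = (289 + 594)² = 883² = 779689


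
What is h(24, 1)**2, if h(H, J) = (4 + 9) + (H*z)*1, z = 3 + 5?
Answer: 42025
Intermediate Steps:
z = 8
h(H, J) = 13 + 8*H (h(H, J) = (4 + 9) + (H*8)*1 = 13 + (8*H)*1 = 13 + 8*H)
h(24, 1)**2 = (13 + 8*24)**2 = (13 + 192)**2 = 205**2 = 42025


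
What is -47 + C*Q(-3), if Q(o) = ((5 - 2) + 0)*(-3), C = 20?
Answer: -227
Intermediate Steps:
Q(o) = -9 (Q(o) = (3 + 0)*(-3) = 3*(-3) = -9)
-47 + C*Q(-3) = -47 + 20*(-9) = -47 - 180 = -227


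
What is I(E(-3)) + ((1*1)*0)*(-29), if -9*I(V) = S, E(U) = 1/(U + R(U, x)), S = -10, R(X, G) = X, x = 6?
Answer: 10/9 ≈ 1.1111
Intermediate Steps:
E(U) = 1/(2*U) (E(U) = 1/(U + U) = 1/(2*U))
I(V) = 10/9 (I(V) = -⅑*(-10) = 10/9)
I(E(-3)) + ((1*1)*0)*(-29) = 10/9 + ((1*1)*0)*(-29) = 10/9 + (1*0)*(-29) = 10/9 + 0*(-29) = 10/9 + 0 = 10/9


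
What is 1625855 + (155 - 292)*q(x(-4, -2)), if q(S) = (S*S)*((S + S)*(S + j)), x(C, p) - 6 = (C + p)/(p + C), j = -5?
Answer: 1437891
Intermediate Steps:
x(C, p) = 7 (x(C, p) = 6 + (C + p)/(p + C) = 6 + (C + p)/(C + p) = 6 + 1 = 7)
q(S) = 2*S**3*(-5 + S) (q(S) = (S*S)*((S + S)*(S - 5)) = S**2*((2*S)*(-5 + S)) = S**2*(2*S*(-5 + S)) = 2*S**3*(-5 + S))
1625855 + (155 - 292)*q(x(-4, -2)) = 1625855 + (155 - 292)*(2*7**3*(-5 + 7)) = 1625855 - 274*343*2 = 1625855 - 137*1372 = 1625855 - 187964 = 1437891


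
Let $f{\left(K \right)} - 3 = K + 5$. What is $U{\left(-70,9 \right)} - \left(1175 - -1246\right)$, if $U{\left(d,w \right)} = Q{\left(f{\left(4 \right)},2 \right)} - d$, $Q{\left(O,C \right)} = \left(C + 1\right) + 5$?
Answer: $-2343$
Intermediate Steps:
$f{\left(K \right)} = 8 + K$ ($f{\left(K \right)} = 3 + \left(K + 5\right) = 3 + \left(5 + K\right) = 8 + K$)
$Q{\left(O,C \right)} = 6 + C$ ($Q{\left(O,C \right)} = \left(1 + C\right) + 5 = 6 + C$)
$U{\left(d,w \right)} = 8 - d$ ($U{\left(d,w \right)} = \left(6 + 2\right) - d = 8 - d$)
$U{\left(-70,9 \right)} - \left(1175 - -1246\right) = \left(8 - -70\right) - \left(1175 - -1246\right) = \left(8 + 70\right) - \left(1175 + 1246\right) = 78 - 2421 = -2343$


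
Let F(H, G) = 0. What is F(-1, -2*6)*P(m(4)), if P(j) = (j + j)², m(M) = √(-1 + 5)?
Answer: 0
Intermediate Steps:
m(M) = 2 (m(M) = √4 = 2)
P(j) = 4*j² (P(j) = (2*j)² = 4*j²)
F(-1, -2*6)*P(m(4)) = 0*(4*2²) = 0*(4*4) = 0*16 = 0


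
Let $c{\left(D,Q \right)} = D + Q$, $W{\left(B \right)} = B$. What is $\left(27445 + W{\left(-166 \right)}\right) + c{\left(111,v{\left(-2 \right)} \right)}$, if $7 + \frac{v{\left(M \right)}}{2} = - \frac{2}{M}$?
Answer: $27378$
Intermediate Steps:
$v{\left(M \right)} = -14 - \frac{4}{M}$ ($v{\left(M \right)} = -14 + 2 \left(- \frac{2}{M}\right) = -14 - \frac{4}{M}$)
$\left(27445 + W{\left(-166 \right)}\right) + c{\left(111,v{\left(-2 \right)} \right)} = \left(27445 - 166\right) + \left(111 - \left(14 + \frac{4}{-2}\right)\right) = 27279 + \left(111 - 12\right) = 27279 + 99 = 27378$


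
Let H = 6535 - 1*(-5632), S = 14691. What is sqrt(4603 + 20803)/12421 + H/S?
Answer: 12167/14691 + sqrt(25406)/12421 ≈ 0.84103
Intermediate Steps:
H = 12167 (H = 6535 + 5632 = 12167)
sqrt(4603 + 20803)/12421 + H/S = sqrt(4603 + 20803)/12421 + 12167/14691 = sqrt(25406)*(1/12421) + 12167*(1/14691) = sqrt(25406)/12421 + 12167/14691 = 12167/14691 + sqrt(25406)/12421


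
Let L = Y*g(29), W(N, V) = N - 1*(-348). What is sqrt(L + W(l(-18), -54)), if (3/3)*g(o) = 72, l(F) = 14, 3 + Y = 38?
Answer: sqrt(2882) ≈ 53.684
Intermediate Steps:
Y = 35 (Y = -3 + 38 = 35)
g(o) = 72
W(N, V) = 348 + N (W(N, V) = N + 348 = 348 + N)
L = 2520 (L = 35*72 = 2520)
sqrt(L + W(l(-18), -54)) = sqrt(2520 + (348 + 14)) = sqrt(2520 + 362) = sqrt(2882)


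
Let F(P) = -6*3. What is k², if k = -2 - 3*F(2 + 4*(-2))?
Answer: 2704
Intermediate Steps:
F(P) = -18 (F(P) = -1*18 = -18)
k = 52 (k = -2 - 3*(-18) = -2 + 54 = 52)
k² = 52² = 2704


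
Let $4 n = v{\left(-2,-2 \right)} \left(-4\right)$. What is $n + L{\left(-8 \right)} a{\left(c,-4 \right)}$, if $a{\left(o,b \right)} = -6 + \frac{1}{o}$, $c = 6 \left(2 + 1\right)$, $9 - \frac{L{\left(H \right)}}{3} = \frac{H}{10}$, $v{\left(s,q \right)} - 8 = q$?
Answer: $- \frac{5423}{30} \approx -180.77$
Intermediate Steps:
$v{\left(s,q \right)} = 8 + q$
$L{\left(H \right)} = 27 - \frac{3 H}{10}$ ($L{\left(H \right)} = 27 - 3 \frac{H}{10} = 27 - \frac{3 H}{10}$)
$c = 18$ ($c = 6 \cdot 3 = 18$)
$n = -6$ ($n = \frac{\left(8 - 2\right) \left(-4\right)}{4} = \frac{6 \left(-4\right)}{4} = \frac{1}{4} \left(-24\right) = -6$)
$n + L{\left(-8 \right)} a{\left(c,-4 \right)} = -6 + \left(27 - - \frac{12}{5}\right) \left(-6 + \frac{1}{18}\right) = -6 + \left(27 + \frac{12}{5}\right) \left(-6 + \frac{1}{18}\right) = -6 + \frac{147}{5} \left(- \frac{107}{18}\right) = -6 - \frac{5243}{30} = - \frac{5423}{30}$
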